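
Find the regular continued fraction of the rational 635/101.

Run the Euclidean algorithm on 635 and 101; the successive quotients are the partial quotients a_0, a_1, ... (each step inverts the fractional part left over by the previous one):
  635 = 6*101 + 29, so a_0 = 6.
  101 = 3*29 + 14, so a_1 = 3.
  29 = 2*14 + 1, so a_2 = 2.
  14 = 14*1 + 0, so a_3 = 14.
The remainder reaches 0 after 4 divisions, so the expansion has 4 partial quotients, read off in order.

[6; 3, 2, 14]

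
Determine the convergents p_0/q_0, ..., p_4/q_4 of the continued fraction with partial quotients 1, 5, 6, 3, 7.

1/1, 6/5, 37/31, 117/98, 856/717

Using the convergent recurrence p_i = a_i*p_{i-1} + p_{i-2}, q_i = a_i*q_{i-1} + q_{i-2} with p_{-2}=0, p_{-1}=1, q_{-2}=1, q_{-1}=0:
  i=0: a_0=1, p_0 = 1*1 + 0 = 1, q_0 = 1*0 + 1 = 1.
  i=1: a_1=5, p_1 = 5*1 + 1 = 6, q_1 = 5*1 + 0 = 5.
  i=2: a_2=6, p_2 = 6*6 + 1 = 37, q_2 = 6*5 + 1 = 31.
  i=3: a_3=3, p_3 = 3*37 + 6 = 117, q_3 = 3*31 + 5 = 98.
  i=4: a_4=7, p_4 = 7*117 + 37 = 856, q_4 = 7*98 + 31 = 717.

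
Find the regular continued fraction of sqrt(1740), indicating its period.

[41; (1, 2, 2, 20, 2, 2, 1, 82)]

Write x_i = (sqrt(1740) + m_i)/d_i with (m_0, d_0) = (0, 1). a_0 = floor(sqrt(1740)) = 41, since 41^2 = 1681 <= 1740 < 1764 = 42^2.
Iterate m_{i+1} = d_i*a_i - m_i, d_{i+1} = (1740 - m_{i+1}^2)/d_i, a_{i+1} = floor((a_0 + m_{i+1})/d_{i+1}):
  m_1 = 1*41 - 0 = 41, d_1 = (1740 - 41^2)/1 = 59/1 = 59, a_1 = floor((41 + 41)/59) = 1.
  m_2 = 59*1 - 41 = 18, d_2 = (1740 - 18^2)/59 = 1416/59 = 24, a_2 = floor((41 + 18)/24) = 2.
  m_3 = 24*2 - 18 = 30, d_3 = (1740 - 30^2)/24 = 840/24 = 35, a_3 = floor((41 + 30)/35) = 2.
  m_4 = 35*2 - 30 = 40, d_4 = (1740 - 40^2)/35 = 140/35 = 4, a_4 = floor((41 + 40)/4) = 20.
  m_5 = 4*20 - 40 = 40, d_5 = (1740 - 40^2)/4 = 140/4 = 35, a_5 = floor((41 + 40)/35) = 2.
  m_6 = 35*2 - 40 = 30, d_6 = (1740 - 30^2)/35 = 840/35 = 24, a_6 = floor((41 + 30)/24) = 2.
  m_7 = 24*2 - 30 = 18, d_7 = (1740 - 18^2)/24 = 1416/24 = 59, a_7 = floor((41 + 18)/59) = 1.
  m_8 = 59*1 - 18 = 41, d_8 = (1740 - 41^2)/59 = 59/59 = 1, a_8 = floor((41 + 41)/1) = 82.
  m_9 = 1*82 - 41 = 41, d_9 = (1740 - 41^2)/1 = 59/1 = 59: (m_9, d_9) = (m_1, d_1) = (41, 59), so from here the quotients repeat a_1, ..., a_8; the period length is 8.
Hence the expansion of sqrt(1740) is a_0 = 41 followed by the repeating block 1, 2, 2, 20, 2, 2, 1, 82 (period 8).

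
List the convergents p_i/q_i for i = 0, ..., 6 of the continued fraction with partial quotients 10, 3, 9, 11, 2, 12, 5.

10/1, 31/3, 289/28, 3210/311, 6709/650, 83718/8111, 425299/41205

Using the convergent recurrence p_i = a_i*p_{i-1} + p_{i-2}, q_i = a_i*q_{i-1} + q_{i-2} with p_{-2}=0, p_{-1}=1, q_{-2}=1, q_{-1}=0:
  i=0: a_0=10, p_0 = 10*1 + 0 = 10, q_0 = 10*0 + 1 = 1.
  i=1: a_1=3, p_1 = 3*10 + 1 = 31, q_1 = 3*1 + 0 = 3.
  i=2: a_2=9, p_2 = 9*31 + 10 = 289, q_2 = 9*3 + 1 = 28.
  i=3: a_3=11, p_3 = 11*289 + 31 = 3210, q_3 = 11*28 + 3 = 311.
  i=4: a_4=2, p_4 = 2*3210 + 289 = 6709, q_4 = 2*311 + 28 = 650.
  i=5: a_5=12, p_5 = 12*6709 + 3210 = 83718, q_5 = 12*650 + 311 = 8111.
  i=6: a_6=5, p_6 = 5*83718 + 6709 = 425299, q_6 = 5*8111 + 650 = 41205.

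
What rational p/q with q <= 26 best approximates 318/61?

73/14

Expand x = 318/61 as a continued fraction with the Euclidean algorithm:
  318 = 5*61 + 13, so a_0 = 5.
  61 = 4*13 + 9, so a_1 = 4.
  13 = 1*9 + 4, so a_2 = 1.
  9 = 2*4 + 1, so a_3 = 2.
  4 = 4*1 + 0, so a_4 = 4.
so x = [5; 4, 1, 2, 4].
Convergents (p_i = a_i*p_{i-1} + p_{i-2}, q_i = a_i*q_{i-1} + q_{i-2} with p_{-2}=0, p_{-1}=1, q_{-2}=1, q_{-1}=0), until the denominator exceeds 26:
  i=0: a_0=5, p_0 = 5*1 + 0 = 5, q_0 = 5*0 + 1 = 1.
  i=1: a_1=4, p_1 = 4*5 + 1 = 21, q_1 = 4*1 + 0 = 4.
  i=2: a_2=1, p_2 = 1*21 + 5 = 26, q_2 = 1*4 + 1 = 5.
  i=3: a_3=2, p_3 = 2*26 + 21 = 73, q_3 = 2*5 + 4 = 14.
  i=4: a_4=4, p_4 = 4*73 + 26 = 318, q_4 = 4*14 + 5 = 61.
q_4 = 61 > 26, so the last convergent with denominator <= 26 is p_3/q_3 = 73/14.
The closest fraction with denominator <= 26 is either p_3/q_3 or the intermediate fraction (k*p_3 + p_2)/(k*q_3 + q_2) with the largest k >= 1 whose denominator stays <= 26; these approach x as k grows, and every other convergent or intermediate fraction in range is farther away.
Largest k: floor((26 - q_2)/q_3) = floor((26 - 5)/14) = 1.
That gives (1*73 + 26)/(1*14 + 5) = 99/19.
Compare the errors: |x - 73/14| = |318*14 - 73*61|/(61*14) = 1/854, and |x - 99/19| = |318*19 - 99*61|/(61*19) = 3/1159.
Cross-multiplying, 1*1159 = 1159 < 2562 = 3*854, so 1/854 is smaller: the convergent 73/14 is closer to x than 99/19.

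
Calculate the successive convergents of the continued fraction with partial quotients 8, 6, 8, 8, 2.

Using the convergent recurrence p_i = a_i*p_{i-1} + p_{i-2}, q_i = a_i*q_{i-1} + q_{i-2} with p_{-2}=0, p_{-1}=1, q_{-2}=1, q_{-1}=0:
  i=0: a_0=8, p_0 = 8*1 + 0 = 8, q_0 = 8*0 + 1 = 1.
  i=1: a_1=6, p_1 = 6*8 + 1 = 49, q_1 = 6*1 + 0 = 6.
  i=2: a_2=8, p_2 = 8*49 + 8 = 400, q_2 = 8*6 + 1 = 49.
  i=3: a_3=8, p_3 = 8*400 + 49 = 3249, q_3 = 8*49 + 6 = 398.
  i=4: a_4=2, p_4 = 2*3249 + 400 = 6898, q_4 = 2*398 + 49 = 845.

8/1, 49/6, 400/49, 3249/398, 6898/845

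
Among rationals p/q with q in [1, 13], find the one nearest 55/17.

42/13

Expand x = 55/17 as a continued fraction with the Euclidean algorithm:
  55 = 3*17 + 4, so a_0 = 3.
  17 = 4*4 + 1, so a_1 = 4.
  4 = 4*1 + 0, so a_2 = 4.
so x = [3; 4, 4].
Convergents (p_i = a_i*p_{i-1} + p_{i-2}, q_i = a_i*q_{i-1} + q_{i-2} with p_{-2}=0, p_{-1}=1, q_{-2}=1, q_{-1}=0), until the denominator exceeds 13:
  i=0: a_0=3, p_0 = 3*1 + 0 = 3, q_0 = 3*0 + 1 = 1.
  i=1: a_1=4, p_1 = 4*3 + 1 = 13, q_1 = 4*1 + 0 = 4.
  i=2: a_2=4, p_2 = 4*13 + 3 = 55, q_2 = 4*4 + 1 = 17.
q_2 = 17 > 13, so the last convergent with denominator <= 13 is p_1/q_1 = 13/4.
The closest fraction with denominator <= 13 is either p_1/q_1 or the intermediate fraction (k*p_1 + p_0)/(k*q_1 + q_0) with the largest k >= 1 whose denominator stays <= 13; these approach x as k grows, and every other convergent or intermediate fraction in range is farther away.
Largest k: floor((13 - q_0)/q_1) = floor((13 - 1)/4) = 3.
That gives (3*13 + 3)/(3*4 + 1) = 42/13.
Compare the errors: |x - 13/4| = |55*4 - 13*17|/(17*4) = 1/68, and |x - 42/13| = |55*13 - 42*17|/(17*13) = 1/221.
Cross-multiplying, 1*68 = 68 < 221 = 1*221, so 1/221 is smaller: the intermediate fraction 42/13 is closer to x than 13/4.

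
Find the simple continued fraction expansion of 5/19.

Run the Euclidean algorithm on 5 and 19; the successive quotients are the partial quotients a_0, a_1, ... (each step inverts the fractional part left over by the previous one):
  5 = 0*19 + 5, so a_0 = 0.
  19 = 3*5 + 4, so a_1 = 3.
  5 = 1*4 + 1, so a_2 = 1.
  4 = 4*1 + 0, so a_3 = 4.
The remainder reaches 0 after 4 divisions, so the expansion has 4 partial quotients, read off in order.

[0; 3, 1, 4]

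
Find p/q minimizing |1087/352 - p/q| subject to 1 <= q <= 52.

Expand x = 1087/352 as a continued fraction with the Euclidean algorithm:
  1087 = 3*352 + 31, so a_0 = 3.
  352 = 11*31 + 11, so a_1 = 11.
  31 = 2*11 + 9, so a_2 = 2.
  11 = 1*9 + 2, so a_3 = 1.
  9 = 4*2 + 1, so a_4 = 4.
  2 = 2*1 + 0, so a_5 = 2.
so x = [3; 11, 2, 1, 4, 2].
Convergents (p_i = a_i*p_{i-1} + p_{i-2}, q_i = a_i*q_{i-1} + q_{i-2} with p_{-2}=0, p_{-1}=1, q_{-2}=1, q_{-1}=0), until the denominator exceeds 52:
  i=0: a_0=3, p_0 = 3*1 + 0 = 3, q_0 = 3*0 + 1 = 1.
  i=1: a_1=11, p_1 = 11*3 + 1 = 34, q_1 = 11*1 + 0 = 11.
  i=2: a_2=2, p_2 = 2*34 + 3 = 71, q_2 = 2*11 + 1 = 23.
  i=3: a_3=1, p_3 = 1*71 + 34 = 105, q_3 = 1*23 + 11 = 34.
  i=4: a_4=4, p_4 = 4*105 + 71 = 491, q_4 = 4*34 + 23 = 159.
q_4 = 159 > 52, so the last convergent with denominator <= 52 is p_3/q_3 = 105/34.
The closest fraction with denominator <= 52 is either p_3/q_3 or the intermediate fraction (k*p_3 + p_2)/(k*q_3 + q_2) with the largest k >= 1 whose denominator stays <= 52; these approach x as k grows, and every other convergent or intermediate fraction in range is farther away.
Largest k: floor((52 - q_2)/q_3) = floor((52 - 23)/34) = 0.
Since k = 0, no intermediate fraction beyond p_3/q_3 has denominator <= 52, so the convergent 105/34 is the closest (its error is |1087*34 - 105*352|/(352*34) = 2/11968).

105/34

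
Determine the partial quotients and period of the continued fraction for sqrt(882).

[29; (1, 2, 3, 6, 3, 2, 1, 58)]

Write x_i = (sqrt(882) + m_i)/d_i with (m_0, d_0) = (0, 1). a_0 = floor(sqrt(882)) = 29, since 29^2 = 841 <= 882 < 900 = 30^2.
Iterate m_{i+1} = d_i*a_i - m_i, d_{i+1} = (882 - m_{i+1}^2)/d_i, a_{i+1} = floor((a_0 + m_{i+1})/d_{i+1}):
  m_1 = 1*29 - 0 = 29, d_1 = (882 - 29^2)/1 = 41/1 = 41, a_1 = floor((29 + 29)/41) = 1.
  m_2 = 41*1 - 29 = 12, d_2 = (882 - 12^2)/41 = 738/41 = 18, a_2 = floor((29 + 12)/18) = 2.
  m_3 = 18*2 - 12 = 24, d_3 = (882 - 24^2)/18 = 306/18 = 17, a_3 = floor((29 + 24)/17) = 3.
  m_4 = 17*3 - 24 = 27, d_4 = (882 - 27^2)/17 = 153/17 = 9, a_4 = floor((29 + 27)/9) = 6.
  m_5 = 9*6 - 27 = 27, d_5 = (882 - 27^2)/9 = 153/9 = 17, a_5 = floor((29 + 27)/17) = 3.
  m_6 = 17*3 - 27 = 24, d_6 = (882 - 24^2)/17 = 306/17 = 18, a_6 = floor((29 + 24)/18) = 2.
  m_7 = 18*2 - 24 = 12, d_7 = (882 - 12^2)/18 = 738/18 = 41, a_7 = floor((29 + 12)/41) = 1.
  m_8 = 41*1 - 12 = 29, d_8 = (882 - 29^2)/41 = 41/41 = 1, a_8 = floor((29 + 29)/1) = 58.
  m_9 = 1*58 - 29 = 29, d_9 = (882 - 29^2)/1 = 41/1 = 41: (m_9, d_9) = (m_1, d_1) = (29, 41), so from here the quotients repeat a_1, ..., a_8; the period length is 8.
Hence the expansion of sqrt(882) is a_0 = 29 followed by the repeating block 1, 2, 3, 6, 3, 2, 1, 58 (period 8).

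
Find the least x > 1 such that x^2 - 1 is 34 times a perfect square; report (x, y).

(x, y) = (35, 6)

First expand sqrt(34) as a continued fraction. With x_i = (sqrt(34) + m_i)/d_i and (m_0, d_0) = (0, 1): a_0 = floor(sqrt(34)) = 5, since 5^2 = 25 <= 34 < 36 = 6^2.
Iterate m_{i+1} = d_i*a_i - m_i, d_{i+1} = (34 - m_{i+1}^2)/d_i, a_{i+1} = floor((a_0 + m_{i+1})/d_{i+1}):
  m_1 = 1*5 - 0 = 5, d_1 = (34 - 5^2)/1 = 9/1 = 9, a_1 = floor((5 + 5)/9) = 1.
  m_2 = 9*1 - 5 = 4, d_2 = (34 - 4^2)/9 = 18/9 = 2, a_2 = floor((5 + 4)/2) = 4.
  m_3 = 2*4 - 4 = 4, d_3 = (34 - 4^2)/2 = 18/2 = 9, a_3 = floor((5 + 4)/9) = 1.
  m_4 = 9*1 - 4 = 5, d_4 = (34 - 5^2)/9 = 9/9 = 1, a_4 = floor((5 + 5)/1) = 10.
  m_5 = 1*10 - 5 = 5, d_5 = (34 - 5^2)/1 = 9/1 = 9: (m_5, d_5) = (m_1, d_1) = (5, 9), so from here the quotients repeat a_1, ..., a_4; the period length is 4.
So sqrt(34) = [5; (1, 4, 1, 10)] with period length k = 4.
k is even, so the fundamental solution of x^2 - 34y^2 = 1 is (p_{k-1}, q_{k-1}) = (p_3, q_3); compute convergents through index 3.
Convergents (p_i = a_i*p_{i-1} + p_{i-2}, q_i = a_i*q_{i-1} + q_{i-2} with p_{-2}=0, p_{-1}=1, q_{-2}=1, q_{-1}=0):
  i=0: a_0=5, p_0 = 5*1 + 0 = 5, q_0 = 5*0 + 1 = 1.
  i=1: a_1=1, p_1 = 1*5 + 1 = 6, q_1 = 1*1 + 0 = 1.
  i=2: a_2=4, p_2 = 4*6 + 5 = 29, q_2 = 4*1 + 1 = 5.
  i=3: a_3=1, p_3 = 1*29 + 6 = 35, q_3 = 1*5 + 1 = 6.
Check: 35^2 - 34*6^2 = 1225 - 1224 = 1, so (x, y) = (35, 6) solves the equation, and by the theorem it is the least positive solution.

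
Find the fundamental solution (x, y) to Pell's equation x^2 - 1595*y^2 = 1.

(x, y) = (639, 16)

First expand sqrt(1595) as a continued fraction. With x_i = (sqrt(1595) + m_i)/d_i and (m_0, d_0) = (0, 1): a_0 = floor(sqrt(1595)) = 39, since 39^2 = 1521 <= 1595 < 1600 = 40^2.
Iterate m_{i+1} = d_i*a_i - m_i, d_{i+1} = (1595 - m_{i+1}^2)/d_i, a_{i+1} = floor((a_0 + m_{i+1})/d_{i+1}):
  m_1 = 1*39 - 0 = 39, d_1 = (1595 - 39^2)/1 = 74/1 = 74, a_1 = floor((39 + 39)/74) = 1.
  m_2 = 74*1 - 39 = 35, d_2 = (1595 - 35^2)/74 = 370/74 = 5, a_2 = floor((39 + 35)/5) = 14.
  m_3 = 5*14 - 35 = 35, d_3 = (1595 - 35^2)/5 = 370/5 = 74, a_3 = floor((39 + 35)/74) = 1.
  m_4 = 74*1 - 35 = 39, d_4 = (1595 - 39^2)/74 = 74/74 = 1, a_4 = floor((39 + 39)/1) = 78.
  m_5 = 1*78 - 39 = 39, d_5 = (1595 - 39^2)/1 = 74/1 = 74: (m_5, d_5) = (m_1, d_1) = (39, 74), so from here the quotients repeat a_1, ..., a_4; the period length is 4.
So sqrt(1595) = [39; (1, 14, 1, 78)] with period length k = 4.
k is even, so the fundamental solution of x^2 - 1595y^2 = 1 is (p_{k-1}, q_{k-1}) = (p_3, q_3); compute convergents through index 3.
Convergents (p_i = a_i*p_{i-1} + p_{i-2}, q_i = a_i*q_{i-1} + q_{i-2} with p_{-2}=0, p_{-1}=1, q_{-2}=1, q_{-1}=0):
  i=0: a_0=39, p_0 = 39*1 + 0 = 39, q_0 = 39*0 + 1 = 1.
  i=1: a_1=1, p_1 = 1*39 + 1 = 40, q_1 = 1*1 + 0 = 1.
  i=2: a_2=14, p_2 = 14*40 + 39 = 599, q_2 = 14*1 + 1 = 15.
  i=3: a_3=1, p_3 = 1*599 + 40 = 639, q_3 = 1*15 + 1 = 16.
Check: 639^2 - 1595*16^2 = 408321 - 408320 = 1, so (x, y) = (639, 16) solves the equation, and by the theorem it is the least positive solution.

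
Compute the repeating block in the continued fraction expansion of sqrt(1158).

[34; (34, 68)]

Write x_i = (sqrt(1158) + m_i)/d_i with (m_0, d_0) = (0, 1). a_0 = floor(sqrt(1158)) = 34, since 34^2 = 1156 <= 1158 < 1225 = 35^2.
Iterate m_{i+1} = d_i*a_i - m_i, d_{i+1} = (1158 - m_{i+1}^2)/d_i, a_{i+1} = floor((a_0 + m_{i+1})/d_{i+1}):
  m_1 = 1*34 - 0 = 34, d_1 = (1158 - 34^2)/1 = 2/1 = 2, a_1 = floor((34 + 34)/2) = 34.
  m_2 = 2*34 - 34 = 34, d_2 = (1158 - 34^2)/2 = 2/2 = 1, a_2 = floor((34 + 34)/1) = 68.
  m_3 = 1*68 - 34 = 34, d_3 = (1158 - 34^2)/1 = 2/1 = 2: (m_3, d_3) = (m_1, d_1) = (34, 2), so from here the quotients repeat a_1, a_2; the period length is 2.
Hence the expansion of sqrt(1158) is a_0 = 34 followed by the repeating block 34, 68 (period 2).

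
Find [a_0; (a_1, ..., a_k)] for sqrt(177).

[13; (3, 3, 2, 8, 2, 3, 3, 26)]

Write x_i = (sqrt(177) + m_i)/d_i with (m_0, d_0) = (0, 1). a_0 = floor(sqrt(177)) = 13, since 13^2 = 169 <= 177 < 196 = 14^2.
Iterate m_{i+1} = d_i*a_i - m_i, d_{i+1} = (177 - m_{i+1}^2)/d_i, a_{i+1} = floor((a_0 + m_{i+1})/d_{i+1}):
  m_1 = 1*13 - 0 = 13, d_1 = (177 - 13^2)/1 = 8/1 = 8, a_1 = floor((13 + 13)/8) = 3.
  m_2 = 8*3 - 13 = 11, d_2 = (177 - 11^2)/8 = 56/8 = 7, a_2 = floor((13 + 11)/7) = 3.
  m_3 = 7*3 - 11 = 10, d_3 = (177 - 10^2)/7 = 77/7 = 11, a_3 = floor((13 + 10)/11) = 2.
  m_4 = 11*2 - 10 = 12, d_4 = (177 - 12^2)/11 = 33/11 = 3, a_4 = floor((13 + 12)/3) = 8.
  m_5 = 3*8 - 12 = 12, d_5 = (177 - 12^2)/3 = 33/3 = 11, a_5 = floor((13 + 12)/11) = 2.
  m_6 = 11*2 - 12 = 10, d_6 = (177 - 10^2)/11 = 77/11 = 7, a_6 = floor((13 + 10)/7) = 3.
  m_7 = 7*3 - 10 = 11, d_7 = (177 - 11^2)/7 = 56/7 = 8, a_7 = floor((13 + 11)/8) = 3.
  m_8 = 8*3 - 11 = 13, d_8 = (177 - 13^2)/8 = 8/8 = 1, a_8 = floor((13 + 13)/1) = 26.
  m_9 = 1*26 - 13 = 13, d_9 = (177 - 13^2)/1 = 8/1 = 8: (m_9, d_9) = (m_1, d_1) = (13, 8), so from here the quotients repeat a_1, ..., a_8; the period length is 8.
Hence the expansion of sqrt(177) is a_0 = 13 followed by the repeating block 3, 3, 2, 8, 2, 3, 3, 26 (period 8).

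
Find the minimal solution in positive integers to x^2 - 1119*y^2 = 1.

First expand sqrt(1119) as a continued fraction. With x_i = (sqrt(1119) + m_i)/d_i and (m_0, d_0) = (0, 1): a_0 = floor(sqrt(1119)) = 33, since 33^2 = 1089 <= 1119 < 1156 = 34^2.
Iterate m_{i+1} = d_i*a_i - m_i, d_{i+1} = (1119 - m_{i+1}^2)/d_i, a_{i+1} = floor((a_0 + m_{i+1})/d_{i+1}):
  m_1 = 1*33 - 0 = 33, d_1 = (1119 - 33^2)/1 = 30/1 = 30, a_1 = floor((33 + 33)/30) = 2.
  m_2 = 30*2 - 33 = 27, d_2 = (1119 - 27^2)/30 = 390/30 = 13, a_2 = floor((33 + 27)/13) = 4.
  m_3 = 13*4 - 27 = 25, d_3 = (1119 - 25^2)/13 = 494/13 = 38, a_3 = floor((33 + 25)/38) = 1.
  m_4 = 38*1 - 25 = 13, d_4 = (1119 - 13^2)/38 = 950/38 = 25, a_4 = floor((33 + 13)/25) = 1.
  m_5 = 25*1 - 13 = 12, d_5 = (1119 - 12^2)/25 = 975/25 = 39, a_5 = floor((33 + 12)/39) = 1.
  m_6 = 39*1 - 12 = 27, d_6 = (1119 - 27^2)/39 = 390/39 = 10, a_6 = floor((33 + 27)/10) = 6.
  m_7 = 10*6 - 27 = 33, d_7 = (1119 - 33^2)/10 = 30/10 = 3, a_7 = floor((33 + 33)/3) = 22.
  m_8 = 3*22 - 33 = 33, d_8 = (1119 - 33^2)/3 = 30/3 = 10, a_8 = floor((33 + 33)/10) = 6.
  m_9 = 10*6 - 33 = 27, d_9 = (1119 - 27^2)/10 = 390/10 = 39, a_9 = floor((33 + 27)/39) = 1.
  m_10 = 39*1 - 27 = 12, d_10 = (1119 - 12^2)/39 = 975/39 = 25, a_10 = floor((33 + 12)/25) = 1.
  m_11 = 25*1 - 12 = 13, d_11 = (1119 - 13^2)/25 = 950/25 = 38, a_11 = floor((33 + 13)/38) = 1.
  m_12 = 38*1 - 13 = 25, d_12 = (1119 - 25^2)/38 = 494/38 = 13, a_12 = floor((33 + 25)/13) = 4.
  m_13 = 13*4 - 25 = 27, d_13 = (1119 - 27^2)/13 = 390/13 = 30, a_13 = floor((33 + 27)/30) = 2.
  m_14 = 30*2 - 27 = 33, d_14 = (1119 - 33^2)/30 = 30/30 = 1, a_14 = floor((33 + 33)/1) = 66.
  m_15 = 1*66 - 33 = 33, d_15 = (1119 - 33^2)/1 = 30/1 = 30: (m_15, d_15) = (m_1, d_1) = (33, 30), so from here the quotients repeat a_1, ..., a_14; the period length is 14.
So sqrt(1119) = [33; (2, 4, 1, 1, 1, 6, 22, 6, 1, 1, 1, 4, 2, 66)] with period length k = 14.
k is even, so the fundamental solution of x^2 - 1119y^2 = 1 is (p_{k-1}, q_{k-1}) = (p_13, q_13); compute convergents through index 13.
Convergents (p_i = a_i*p_{i-1} + p_{i-2}, q_i = a_i*q_{i-1} + q_{i-2} with p_{-2}=0, p_{-1}=1, q_{-2}=1, q_{-1}=0):
  i=0: a_0=33, p_0 = 33*1 + 0 = 33, q_0 = 33*0 + 1 = 1.
  i=1: a_1=2, p_1 = 2*33 + 1 = 67, q_1 = 2*1 + 0 = 2.
  i=2: a_2=4, p_2 = 4*67 + 33 = 301, q_2 = 4*2 + 1 = 9.
  i=3: a_3=1, p_3 = 1*301 + 67 = 368, q_3 = 1*9 + 2 = 11.
  i=4: a_4=1, p_4 = 1*368 + 301 = 669, q_4 = 1*11 + 9 = 20.
  i=5: a_5=1, p_5 = 1*669 + 368 = 1037, q_5 = 1*20 + 11 = 31.
  i=6: a_6=6, p_6 = 6*1037 + 669 = 6891, q_6 = 6*31 + 20 = 206.
  i=7: a_7=22, p_7 = 22*6891 + 1037 = 152639, q_7 = 22*206 + 31 = 4563.
  i=8: a_8=6, p_8 = 6*152639 + 6891 = 922725, q_8 = 6*4563 + 206 = 27584.
  i=9: a_9=1, p_9 = 1*922725 + 152639 = 1075364, q_9 = 1*27584 + 4563 = 32147.
  i=10: a_10=1, p_10 = 1*1075364 + 922725 = 1998089, q_10 = 1*32147 + 27584 = 59731.
  i=11: a_11=1, p_11 = 1*1998089 + 1075364 = 3073453, q_11 = 1*59731 + 32147 = 91878.
  i=12: a_12=4, p_12 = 4*3073453 + 1998089 = 14291901, q_12 = 4*91878 + 59731 = 427243.
  i=13: a_13=2, p_13 = 2*14291901 + 3073453 = 31657255, q_13 = 2*427243 + 91878 = 946364.
Check: 31657255^2 - 1119*946364^2 = 1002181794135025 - 1002181794135024 = 1, so (x, y) = (31657255, 946364) solves the equation, and by the theorem it is the least positive solution.

(x, y) = (31657255, 946364)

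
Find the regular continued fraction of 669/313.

[2; 7, 3, 1, 1, 2, 2]

Run the Euclidean algorithm on 669 and 313; the successive quotients are the partial quotients a_0, a_1, ... (each step inverts the fractional part left over by the previous one):
  669 = 2*313 + 43, so a_0 = 2.
  313 = 7*43 + 12, so a_1 = 7.
  43 = 3*12 + 7, so a_2 = 3.
  12 = 1*7 + 5, so a_3 = 1.
  7 = 1*5 + 2, so a_4 = 1.
  5 = 2*2 + 1, so a_5 = 2.
  2 = 2*1 + 0, so a_6 = 2.
The remainder reaches 0 after 7 divisions, so the expansion has 7 partial quotients, read off in order.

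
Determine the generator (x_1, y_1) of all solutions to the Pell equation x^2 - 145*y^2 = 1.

(x, y) = (289, 24)

First expand sqrt(145) as a continued fraction. With x_i = (sqrt(145) + m_i)/d_i and (m_0, d_0) = (0, 1): a_0 = floor(sqrt(145)) = 12, since 12^2 = 144 <= 145 < 169 = 13^2.
Iterate m_{i+1} = d_i*a_i - m_i, d_{i+1} = (145 - m_{i+1}^2)/d_i, a_{i+1} = floor((a_0 + m_{i+1})/d_{i+1}):
  m_1 = 1*12 - 0 = 12, d_1 = (145 - 12^2)/1 = 1/1 = 1, a_1 = floor((12 + 12)/1) = 24.
  m_2 = 1*24 - 12 = 12, d_2 = (145 - 12^2)/1 = 1/1 = 1: (m_2, d_2) = (m_1, d_1) = (12, 1), so from here the quotient a_1 repeats; the period length is 1.
So sqrt(145) = [12; (24)] with period length k = 1.
k is odd, so (p_{k-1}, q_{k-1}) only solves x^2 - 145y^2 = -1 and the fundamental solution of x^2 - 145y^2 = 1 is (p_{2k-1}, q_{2k-1}) = (p_1, q_1); compute convergents through index 1, running through the period twice.
Convergents (p_i = a_i*p_{i-1} + p_{i-2}, q_i = a_i*q_{i-1} + q_{i-2} with p_{-2}=0, p_{-1}=1, q_{-2}=1, q_{-1}=0):
  i=0: a_0=12, p_0 = 12*1 + 0 = 12, q_0 = 12*0 + 1 = 1.
  i=1: a_1=24, p_1 = 24*12 + 1 = 289, q_1 = 24*1 + 0 = 24.
Indeed p_0^2 - 145*q_0^2 = 144 - 145 = -1, not +1.
Check: 289^2 - 145*24^2 = 83521 - 83520 = 1, so (x, y) = (289, 24) solves the equation, and by the theorem it is the least positive solution.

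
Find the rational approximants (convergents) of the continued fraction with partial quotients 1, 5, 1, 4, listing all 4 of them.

1/1, 6/5, 7/6, 34/29

Using the convergent recurrence p_i = a_i*p_{i-1} + p_{i-2}, q_i = a_i*q_{i-1} + q_{i-2} with p_{-2}=0, p_{-1}=1, q_{-2}=1, q_{-1}=0:
  i=0: a_0=1, p_0 = 1*1 + 0 = 1, q_0 = 1*0 + 1 = 1.
  i=1: a_1=5, p_1 = 5*1 + 1 = 6, q_1 = 5*1 + 0 = 5.
  i=2: a_2=1, p_2 = 1*6 + 1 = 7, q_2 = 1*5 + 1 = 6.
  i=3: a_3=4, p_3 = 4*7 + 6 = 34, q_3 = 4*6 + 5 = 29.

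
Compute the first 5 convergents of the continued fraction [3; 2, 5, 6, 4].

Using the convergent recurrence p_i = a_i*p_{i-1} + p_{i-2}, q_i = a_i*q_{i-1} + q_{i-2} with p_{-2}=0, p_{-1}=1, q_{-2}=1, q_{-1}=0:
  i=0: a_0=3, p_0 = 3*1 + 0 = 3, q_0 = 3*0 + 1 = 1.
  i=1: a_1=2, p_1 = 2*3 + 1 = 7, q_1 = 2*1 + 0 = 2.
  i=2: a_2=5, p_2 = 5*7 + 3 = 38, q_2 = 5*2 + 1 = 11.
  i=3: a_3=6, p_3 = 6*38 + 7 = 235, q_3 = 6*11 + 2 = 68.
  i=4: a_4=4, p_4 = 4*235 + 38 = 978, q_4 = 4*68 + 11 = 283.

3/1, 7/2, 38/11, 235/68, 978/283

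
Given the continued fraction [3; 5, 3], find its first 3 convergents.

Using the convergent recurrence p_i = a_i*p_{i-1} + p_{i-2}, q_i = a_i*q_{i-1} + q_{i-2} with p_{-2}=0, p_{-1}=1, q_{-2}=1, q_{-1}=0:
  i=0: a_0=3, p_0 = 3*1 + 0 = 3, q_0 = 3*0 + 1 = 1.
  i=1: a_1=5, p_1 = 5*3 + 1 = 16, q_1 = 5*1 + 0 = 5.
  i=2: a_2=3, p_2 = 3*16 + 3 = 51, q_2 = 3*5 + 1 = 16.

3/1, 16/5, 51/16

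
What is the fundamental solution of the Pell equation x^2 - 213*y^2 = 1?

First expand sqrt(213) as a continued fraction. With x_i = (sqrt(213) + m_i)/d_i and (m_0, d_0) = (0, 1): a_0 = floor(sqrt(213)) = 14, since 14^2 = 196 <= 213 < 225 = 15^2.
Iterate m_{i+1} = d_i*a_i - m_i, d_{i+1} = (213 - m_{i+1}^2)/d_i, a_{i+1} = floor((a_0 + m_{i+1})/d_{i+1}):
  m_1 = 1*14 - 0 = 14, d_1 = (213 - 14^2)/1 = 17/1 = 17, a_1 = floor((14 + 14)/17) = 1.
  m_2 = 17*1 - 14 = 3, d_2 = (213 - 3^2)/17 = 204/17 = 12, a_2 = floor((14 + 3)/12) = 1.
  m_3 = 12*1 - 3 = 9, d_3 = (213 - 9^2)/12 = 132/12 = 11, a_3 = floor((14 + 9)/11) = 2.
  m_4 = 11*2 - 9 = 13, d_4 = (213 - 13^2)/11 = 44/11 = 4, a_4 = floor((14 + 13)/4) = 6.
  m_5 = 4*6 - 13 = 11, d_5 = (213 - 11^2)/4 = 92/4 = 23, a_5 = floor((14 + 11)/23) = 1.
  m_6 = 23*1 - 11 = 12, d_6 = (213 - 12^2)/23 = 69/23 = 3, a_6 = floor((14 + 12)/3) = 8.
  m_7 = 3*8 - 12 = 12, d_7 = (213 - 12^2)/3 = 69/3 = 23, a_7 = floor((14 + 12)/23) = 1.
  m_8 = 23*1 - 12 = 11, d_8 = (213 - 11^2)/23 = 92/23 = 4, a_8 = floor((14 + 11)/4) = 6.
  m_9 = 4*6 - 11 = 13, d_9 = (213 - 13^2)/4 = 44/4 = 11, a_9 = floor((14 + 13)/11) = 2.
  m_10 = 11*2 - 13 = 9, d_10 = (213 - 9^2)/11 = 132/11 = 12, a_10 = floor((14 + 9)/12) = 1.
  m_11 = 12*1 - 9 = 3, d_11 = (213 - 3^2)/12 = 204/12 = 17, a_11 = floor((14 + 3)/17) = 1.
  m_12 = 17*1 - 3 = 14, d_12 = (213 - 14^2)/17 = 17/17 = 1, a_12 = floor((14 + 14)/1) = 28.
  m_13 = 1*28 - 14 = 14, d_13 = (213 - 14^2)/1 = 17/1 = 17: (m_13, d_13) = (m_1, d_1) = (14, 17), so from here the quotients repeat a_1, ..., a_12; the period length is 12.
So sqrt(213) = [14; (1, 1, 2, 6, 1, 8, 1, 6, 2, 1, 1, 28)] with period length k = 12.
k is even, so the fundamental solution of x^2 - 213y^2 = 1 is (p_{k-1}, q_{k-1}) = (p_11, q_11); compute convergents through index 11.
Convergents (p_i = a_i*p_{i-1} + p_{i-2}, q_i = a_i*q_{i-1} + q_{i-2} with p_{-2}=0, p_{-1}=1, q_{-2}=1, q_{-1}=0):
  i=0: a_0=14, p_0 = 14*1 + 0 = 14, q_0 = 14*0 + 1 = 1.
  i=1: a_1=1, p_1 = 1*14 + 1 = 15, q_1 = 1*1 + 0 = 1.
  i=2: a_2=1, p_2 = 1*15 + 14 = 29, q_2 = 1*1 + 1 = 2.
  i=3: a_3=2, p_3 = 2*29 + 15 = 73, q_3 = 2*2 + 1 = 5.
  i=4: a_4=6, p_4 = 6*73 + 29 = 467, q_4 = 6*5 + 2 = 32.
  i=5: a_5=1, p_5 = 1*467 + 73 = 540, q_5 = 1*32 + 5 = 37.
  i=6: a_6=8, p_6 = 8*540 + 467 = 4787, q_6 = 8*37 + 32 = 328.
  i=7: a_7=1, p_7 = 1*4787 + 540 = 5327, q_7 = 1*328 + 37 = 365.
  i=8: a_8=6, p_8 = 6*5327 + 4787 = 36749, q_8 = 6*365 + 328 = 2518.
  i=9: a_9=2, p_9 = 2*36749 + 5327 = 78825, q_9 = 2*2518 + 365 = 5401.
  i=10: a_10=1, p_10 = 1*78825 + 36749 = 115574, q_10 = 1*5401 + 2518 = 7919.
  i=11: a_11=1, p_11 = 1*115574 + 78825 = 194399, q_11 = 1*7919 + 5401 = 13320.
Check: 194399^2 - 213*13320^2 = 37790971201 - 37790971200 = 1, so (x, y) = (194399, 13320) solves the equation, and by the theorem it is the least positive solution.

(x, y) = (194399, 13320)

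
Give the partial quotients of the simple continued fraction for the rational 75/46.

[1; 1, 1, 1, 2, 2, 2]

Run the Euclidean algorithm on 75 and 46; the successive quotients are the partial quotients a_0, a_1, ... (each step inverts the fractional part left over by the previous one):
  75 = 1*46 + 29, so a_0 = 1.
  46 = 1*29 + 17, so a_1 = 1.
  29 = 1*17 + 12, so a_2 = 1.
  17 = 1*12 + 5, so a_3 = 1.
  12 = 2*5 + 2, so a_4 = 2.
  5 = 2*2 + 1, so a_5 = 2.
  2 = 2*1 + 0, so a_6 = 2.
The remainder reaches 0 after 7 divisions, so the expansion has 7 partial quotients, read off in order.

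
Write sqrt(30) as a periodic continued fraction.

Write x_i = (sqrt(30) + m_i)/d_i with (m_0, d_0) = (0, 1). a_0 = floor(sqrt(30)) = 5, since 5^2 = 25 <= 30 < 36 = 6^2.
Iterate m_{i+1} = d_i*a_i - m_i, d_{i+1} = (30 - m_{i+1}^2)/d_i, a_{i+1} = floor((a_0 + m_{i+1})/d_{i+1}):
  m_1 = 1*5 - 0 = 5, d_1 = (30 - 5^2)/1 = 5/1 = 5, a_1 = floor((5 + 5)/5) = 2.
  m_2 = 5*2 - 5 = 5, d_2 = (30 - 5^2)/5 = 5/5 = 1, a_2 = floor((5 + 5)/1) = 10.
  m_3 = 1*10 - 5 = 5, d_3 = (30 - 5^2)/1 = 5/1 = 5: (m_3, d_3) = (m_1, d_1) = (5, 5), so from here the quotients repeat a_1, a_2; the period length is 2.
Hence the expansion of sqrt(30) is a_0 = 5 followed by the repeating block 2, 10 (period 2).

[5; (2, 10)]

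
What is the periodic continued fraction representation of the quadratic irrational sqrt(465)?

Write x_i = (sqrt(465) + m_i)/d_i with (m_0, d_0) = (0, 1). a_0 = floor(sqrt(465)) = 21, since 21^2 = 441 <= 465 < 484 = 22^2.
Iterate m_{i+1} = d_i*a_i - m_i, d_{i+1} = (465 - m_{i+1}^2)/d_i, a_{i+1} = floor((a_0 + m_{i+1})/d_{i+1}):
  m_1 = 1*21 - 0 = 21, d_1 = (465 - 21^2)/1 = 24/1 = 24, a_1 = floor((21 + 21)/24) = 1.
  m_2 = 24*1 - 21 = 3, d_2 = (465 - 3^2)/24 = 456/24 = 19, a_2 = floor((21 + 3)/19) = 1.
  m_3 = 19*1 - 3 = 16, d_3 = (465 - 16^2)/19 = 209/19 = 11, a_3 = floor((21 + 16)/11) = 3.
  m_4 = 11*3 - 16 = 17, d_4 = (465 - 17^2)/11 = 176/11 = 16, a_4 = floor((21 + 17)/16) = 2.
  m_5 = 16*2 - 17 = 15, d_5 = (465 - 15^2)/16 = 240/16 = 15, a_5 = floor((21 + 15)/15) = 2.
  m_6 = 15*2 - 15 = 15, d_6 = (465 - 15^2)/15 = 240/15 = 16, a_6 = floor((21 + 15)/16) = 2.
  m_7 = 16*2 - 15 = 17, d_7 = (465 - 17^2)/16 = 176/16 = 11, a_7 = floor((21 + 17)/11) = 3.
  m_8 = 11*3 - 17 = 16, d_8 = (465 - 16^2)/11 = 209/11 = 19, a_8 = floor((21 + 16)/19) = 1.
  m_9 = 19*1 - 16 = 3, d_9 = (465 - 3^2)/19 = 456/19 = 24, a_9 = floor((21 + 3)/24) = 1.
  m_10 = 24*1 - 3 = 21, d_10 = (465 - 21^2)/24 = 24/24 = 1, a_10 = floor((21 + 21)/1) = 42.
  m_11 = 1*42 - 21 = 21, d_11 = (465 - 21^2)/1 = 24/1 = 24: (m_11, d_11) = (m_1, d_1) = (21, 24), so from here the quotients repeat a_1, ..., a_10; the period length is 10.
Hence the expansion of sqrt(465) is a_0 = 21 followed by the repeating block 1, 1, 3, 2, 2, 2, 3, 1, 1, 42 (period 10).

[21; (1, 1, 3, 2, 2, 2, 3, 1, 1, 42)]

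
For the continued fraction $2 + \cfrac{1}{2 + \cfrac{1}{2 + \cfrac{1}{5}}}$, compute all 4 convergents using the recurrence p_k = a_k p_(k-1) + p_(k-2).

Using the convergent recurrence p_i = a_i*p_{i-1} + p_{i-2}, q_i = a_i*q_{i-1} + q_{i-2} with p_{-2}=0, p_{-1}=1, q_{-2}=1, q_{-1}=0:
  i=0: a_0=2, p_0 = 2*1 + 0 = 2, q_0 = 2*0 + 1 = 1.
  i=1: a_1=2, p_1 = 2*2 + 1 = 5, q_1 = 2*1 + 0 = 2.
  i=2: a_2=2, p_2 = 2*5 + 2 = 12, q_2 = 2*2 + 1 = 5.
  i=3: a_3=5, p_3 = 5*12 + 5 = 65, q_3 = 5*5 + 2 = 27.

2/1, 5/2, 12/5, 65/27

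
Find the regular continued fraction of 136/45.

Run the Euclidean algorithm on 136 and 45; the successive quotients are the partial quotients a_0, a_1, ... (each step inverts the fractional part left over by the previous one):
  136 = 3*45 + 1, so a_0 = 3.
  45 = 45*1 + 0, so a_1 = 45.
The remainder reaches 0 after 2 divisions, so the expansion has 2 partial quotients, read off in order.

[3; 45]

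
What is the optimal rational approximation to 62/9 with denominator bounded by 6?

Expand x = 62/9 as a continued fraction with the Euclidean algorithm:
  62 = 6*9 + 8, so a_0 = 6.
  9 = 1*8 + 1, so a_1 = 1.
  8 = 8*1 + 0, so a_2 = 8.
so x = [6; 1, 8].
Convergents (p_i = a_i*p_{i-1} + p_{i-2}, q_i = a_i*q_{i-1} + q_{i-2} with p_{-2}=0, p_{-1}=1, q_{-2}=1, q_{-1}=0), until the denominator exceeds 6:
  i=0: a_0=6, p_0 = 6*1 + 0 = 6, q_0 = 6*0 + 1 = 1.
  i=1: a_1=1, p_1 = 1*6 + 1 = 7, q_1 = 1*1 + 0 = 1.
  i=2: a_2=8, p_2 = 8*7 + 6 = 62, q_2 = 8*1 + 1 = 9.
q_2 = 9 > 6, so the last convergent with denominator <= 6 is p_1/q_1 = 7/1.
The closest fraction with denominator <= 6 is either p_1/q_1 or the intermediate fraction (k*p_1 + p_0)/(k*q_1 + q_0) with the largest k >= 1 whose denominator stays <= 6; these approach x as k grows, and every other convergent or intermediate fraction in range is farther away.
Largest k: floor((6 - q_0)/q_1) = floor((6 - 1)/1) = 5.
That gives (5*7 + 6)/(5*1 + 1) = 41/6.
Compare the errors: |x - 7/1| = |62*1 - 7*9|/(9*1) = 1/9, and |x - 41/6| = |62*6 - 41*9|/(9*6) = 3/54.
Cross-multiplying, 3*9 = 27 < 54 = 1*54, so 3/54 is smaller: the intermediate fraction 41/6 is closer to x than 7/1.

41/6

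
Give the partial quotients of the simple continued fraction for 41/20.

Run the Euclidean algorithm on 41 and 20; the successive quotients are the partial quotients a_0, a_1, ... (each step inverts the fractional part left over by the previous one):
  41 = 2*20 + 1, so a_0 = 2.
  20 = 20*1 + 0, so a_1 = 20.
The remainder reaches 0 after 2 divisions, so the expansion has 2 partial quotients, read off in order.

[2; 20]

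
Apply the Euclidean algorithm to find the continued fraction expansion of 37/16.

[2; 3, 5]

Run the Euclidean algorithm on 37 and 16; the successive quotients are the partial quotients a_0, a_1, ... (each step inverts the fractional part left over by the previous one):
  37 = 2*16 + 5, so a_0 = 2.
  16 = 3*5 + 1, so a_1 = 3.
  5 = 5*1 + 0, so a_2 = 5.
The remainder reaches 0 after 3 divisions, so the expansion has 3 partial quotients, read off in order.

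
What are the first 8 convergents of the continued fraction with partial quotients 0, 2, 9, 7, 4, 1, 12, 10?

0/1, 1/2, 9/19, 64/135, 265/559, 329/694, 4213/8887, 42459/89564

Using the convergent recurrence p_i = a_i*p_{i-1} + p_{i-2}, q_i = a_i*q_{i-1} + q_{i-2} with p_{-2}=0, p_{-1}=1, q_{-2}=1, q_{-1}=0:
  i=0: a_0=0, p_0 = 0*1 + 0 = 0, q_0 = 0*0 + 1 = 1.
  i=1: a_1=2, p_1 = 2*0 + 1 = 1, q_1 = 2*1 + 0 = 2.
  i=2: a_2=9, p_2 = 9*1 + 0 = 9, q_2 = 9*2 + 1 = 19.
  i=3: a_3=7, p_3 = 7*9 + 1 = 64, q_3 = 7*19 + 2 = 135.
  i=4: a_4=4, p_4 = 4*64 + 9 = 265, q_4 = 4*135 + 19 = 559.
  i=5: a_5=1, p_5 = 1*265 + 64 = 329, q_5 = 1*559 + 135 = 694.
  i=6: a_6=12, p_6 = 12*329 + 265 = 4213, q_6 = 12*694 + 559 = 8887.
  i=7: a_7=10, p_7 = 10*4213 + 329 = 42459, q_7 = 10*8887 + 694 = 89564.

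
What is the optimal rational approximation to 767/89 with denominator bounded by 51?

Expand x = 767/89 as a continued fraction with the Euclidean algorithm:
  767 = 8*89 + 55, so a_0 = 8.
  89 = 1*55 + 34, so a_1 = 1.
  55 = 1*34 + 21, so a_2 = 1.
  34 = 1*21 + 13, so a_3 = 1.
  21 = 1*13 + 8, so a_4 = 1.
  13 = 1*8 + 5, so a_5 = 1.
  8 = 1*5 + 3, so a_6 = 1.
  5 = 1*3 + 2, so a_7 = 1.
  3 = 1*2 + 1, so a_8 = 1.
  2 = 2*1 + 0, so a_9 = 2.
so x = [8; 1, 1, 1, 1, 1, 1, 1, 1, 2].
Convergents (p_i = a_i*p_{i-1} + p_{i-2}, q_i = a_i*q_{i-1} + q_{i-2} with p_{-2}=0, p_{-1}=1, q_{-2}=1, q_{-1}=0), until the denominator exceeds 51:
  i=0: a_0=8, p_0 = 8*1 + 0 = 8, q_0 = 8*0 + 1 = 1.
  i=1: a_1=1, p_1 = 1*8 + 1 = 9, q_1 = 1*1 + 0 = 1.
  i=2: a_2=1, p_2 = 1*9 + 8 = 17, q_2 = 1*1 + 1 = 2.
  i=3: a_3=1, p_3 = 1*17 + 9 = 26, q_3 = 1*2 + 1 = 3.
  i=4: a_4=1, p_4 = 1*26 + 17 = 43, q_4 = 1*3 + 2 = 5.
  i=5: a_5=1, p_5 = 1*43 + 26 = 69, q_5 = 1*5 + 3 = 8.
  i=6: a_6=1, p_6 = 1*69 + 43 = 112, q_6 = 1*8 + 5 = 13.
  i=7: a_7=1, p_7 = 1*112 + 69 = 181, q_7 = 1*13 + 8 = 21.
  i=8: a_8=1, p_8 = 1*181 + 112 = 293, q_8 = 1*21 + 13 = 34.
  i=9: a_9=2, p_9 = 2*293 + 181 = 767, q_9 = 2*34 + 21 = 89.
q_9 = 89 > 51, so the last convergent with denominator <= 51 is p_8/q_8 = 293/34.
The closest fraction with denominator <= 51 is either p_8/q_8 or the intermediate fraction (k*p_8 + p_7)/(k*q_8 + q_7) with the largest k >= 1 whose denominator stays <= 51; these approach x as k grows, and every other convergent or intermediate fraction in range is farther away.
Largest k: floor((51 - q_7)/q_8) = floor((51 - 21)/34) = 0.
Since k = 0, no intermediate fraction beyond p_8/q_8 has denominator <= 51, so the convergent 293/34 is the closest (its error is |767*34 - 293*89|/(89*34) = 1/3026).

293/34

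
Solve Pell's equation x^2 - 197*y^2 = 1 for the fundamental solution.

(x, y) = (393, 28)

First expand sqrt(197) as a continued fraction. With x_i = (sqrt(197) + m_i)/d_i and (m_0, d_0) = (0, 1): a_0 = floor(sqrt(197)) = 14, since 14^2 = 196 <= 197 < 225 = 15^2.
Iterate m_{i+1} = d_i*a_i - m_i, d_{i+1} = (197 - m_{i+1}^2)/d_i, a_{i+1} = floor((a_0 + m_{i+1})/d_{i+1}):
  m_1 = 1*14 - 0 = 14, d_1 = (197 - 14^2)/1 = 1/1 = 1, a_1 = floor((14 + 14)/1) = 28.
  m_2 = 1*28 - 14 = 14, d_2 = (197 - 14^2)/1 = 1/1 = 1: (m_2, d_2) = (m_1, d_1) = (14, 1), so from here the quotient a_1 repeats; the period length is 1.
So sqrt(197) = [14; (28)] with period length k = 1.
k is odd, so (p_{k-1}, q_{k-1}) only solves x^2 - 197y^2 = -1 and the fundamental solution of x^2 - 197y^2 = 1 is (p_{2k-1}, q_{2k-1}) = (p_1, q_1); compute convergents through index 1, running through the period twice.
Convergents (p_i = a_i*p_{i-1} + p_{i-2}, q_i = a_i*q_{i-1} + q_{i-2} with p_{-2}=0, p_{-1}=1, q_{-2}=1, q_{-1}=0):
  i=0: a_0=14, p_0 = 14*1 + 0 = 14, q_0 = 14*0 + 1 = 1.
  i=1: a_1=28, p_1 = 28*14 + 1 = 393, q_1 = 28*1 + 0 = 28.
Indeed p_0^2 - 197*q_0^2 = 196 - 197 = -1, not +1.
Check: 393^2 - 197*28^2 = 154449 - 154448 = 1, so (x, y) = (393, 28) solves the equation, and by the theorem it is the least positive solution.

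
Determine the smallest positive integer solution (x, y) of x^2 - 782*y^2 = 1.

First expand sqrt(782) as a continued fraction. With x_i = (sqrt(782) + m_i)/d_i and (m_0, d_0) = (0, 1): a_0 = floor(sqrt(782)) = 27, since 27^2 = 729 <= 782 < 784 = 28^2.
Iterate m_{i+1} = d_i*a_i - m_i, d_{i+1} = (782 - m_{i+1}^2)/d_i, a_{i+1} = floor((a_0 + m_{i+1})/d_{i+1}):
  m_1 = 1*27 - 0 = 27, d_1 = (782 - 27^2)/1 = 53/1 = 53, a_1 = floor((27 + 27)/53) = 1.
  m_2 = 53*1 - 27 = 26, d_2 = (782 - 26^2)/53 = 106/53 = 2, a_2 = floor((27 + 26)/2) = 26.
  m_3 = 2*26 - 26 = 26, d_3 = (782 - 26^2)/2 = 106/2 = 53, a_3 = floor((27 + 26)/53) = 1.
  m_4 = 53*1 - 26 = 27, d_4 = (782 - 27^2)/53 = 53/53 = 1, a_4 = floor((27 + 27)/1) = 54.
  m_5 = 1*54 - 27 = 27, d_5 = (782 - 27^2)/1 = 53/1 = 53: (m_5, d_5) = (m_1, d_1) = (27, 53), so from here the quotients repeat a_1, ..., a_4; the period length is 4.
So sqrt(782) = [27; (1, 26, 1, 54)] with period length k = 4.
k is even, so the fundamental solution of x^2 - 782y^2 = 1 is (p_{k-1}, q_{k-1}) = (p_3, q_3); compute convergents through index 3.
Convergents (p_i = a_i*p_{i-1} + p_{i-2}, q_i = a_i*q_{i-1} + q_{i-2} with p_{-2}=0, p_{-1}=1, q_{-2}=1, q_{-1}=0):
  i=0: a_0=27, p_0 = 27*1 + 0 = 27, q_0 = 27*0 + 1 = 1.
  i=1: a_1=1, p_1 = 1*27 + 1 = 28, q_1 = 1*1 + 0 = 1.
  i=2: a_2=26, p_2 = 26*28 + 27 = 755, q_2 = 26*1 + 1 = 27.
  i=3: a_3=1, p_3 = 1*755 + 28 = 783, q_3 = 1*27 + 1 = 28.
Check: 783^2 - 782*28^2 = 613089 - 613088 = 1, so (x, y) = (783, 28) solves the equation, and by the theorem it is the least positive solution.

(x, y) = (783, 28)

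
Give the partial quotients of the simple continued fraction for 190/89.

Run the Euclidean algorithm on 190 and 89; the successive quotients are the partial quotients a_0, a_1, ... (each step inverts the fractional part left over by the previous one):
  190 = 2*89 + 12, so a_0 = 2.
  89 = 7*12 + 5, so a_1 = 7.
  12 = 2*5 + 2, so a_2 = 2.
  5 = 2*2 + 1, so a_3 = 2.
  2 = 2*1 + 0, so a_4 = 2.
The remainder reaches 0 after 5 divisions, so the expansion has 5 partial quotients, read off in order.

[2; 7, 2, 2, 2]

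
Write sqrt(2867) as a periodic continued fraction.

Write x_i = (sqrt(2867) + m_i)/d_i with (m_0, d_0) = (0, 1). a_0 = floor(sqrt(2867)) = 53, since 53^2 = 2809 <= 2867 < 2916 = 54^2.
Iterate m_{i+1} = d_i*a_i - m_i, d_{i+1} = (2867 - m_{i+1}^2)/d_i, a_{i+1} = floor((a_0 + m_{i+1})/d_{i+1}):
  m_1 = 1*53 - 0 = 53, d_1 = (2867 - 53^2)/1 = 58/1 = 58, a_1 = floor((53 + 53)/58) = 1.
  m_2 = 58*1 - 53 = 5, d_2 = (2867 - 5^2)/58 = 2842/58 = 49, a_2 = floor((53 + 5)/49) = 1.
  m_3 = 49*1 - 5 = 44, d_3 = (2867 - 44^2)/49 = 931/49 = 19, a_3 = floor((53 + 44)/19) = 5.
  m_4 = 19*5 - 44 = 51, d_4 = (2867 - 51^2)/19 = 266/19 = 14, a_4 = floor((53 + 51)/14) = 7.
  m_5 = 14*7 - 51 = 47, d_5 = (2867 - 47^2)/14 = 658/14 = 47, a_5 = floor((53 + 47)/47) = 2.
  m_6 = 47*2 - 47 = 47, d_6 = (2867 - 47^2)/47 = 658/47 = 14, a_6 = floor((53 + 47)/14) = 7.
  m_7 = 14*7 - 47 = 51, d_7 = (2867 - 51^2)/14 = 266/14 = 19, a_7 = floor((53 + 51)/19) = 5.
  m_8 = 19*5 - 51 = 44, d_8 = (2867 - 44^2)/19 = 931/19 = 49, a_8 = floor((53 + 44)/49) = 1.
  m_9 = 49*1 - 44 = 5, d_9 = (2867 - 5^2)/49 = 2842/49 = 58, a_9 = floor((53 + 5)/58) = 1.
  m_10 = 58*1 - 5 = 53, d_10 = (2867 - 53^2)/58 = 58/58 = 1, a_10 = floor((53 + 53)/1) = 106.
  m_11 = 1*106 - 53 = 53, d_11 = (2867 - 53^2)/1 = 58/1 = 58: (m_11, d_11) = (m_1, d_1) = (53, 58), so from here the quotients repeat a_1, ..., a_10; the period length is 10.
Hence the expansion of sqrt(2867) is a_0 = 53 followed by the repeating block 1, 1, 5, 7, 2, 7, 5, 1, 1, 106 (period 10).

[53; (1, 1, 5, 7, 2, 7, 5, 1, 1, 106)]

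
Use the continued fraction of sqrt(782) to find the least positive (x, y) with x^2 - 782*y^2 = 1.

First expand sqrt(782) as a continued fraction. With x_i = (sqrt(782) + m_i)/d_i and (m_0, d_0) = (0, 1): a_0 = floor(sqrt(782)) = 27, since 27^2 = 729 <= 782 < 784 = 28^2.
Iterate m_{i+1} = d_i*a_i - m_i, d_{i+1} = (782 - m_{i+1}^2)/d_i, a_{i+1} = floor((a_0 + m_{i+1})/d_{i+1}):
  m_1 = 1*27 - 0 = 27, d_1 = (782 - 27^2)/1 = 53/1 = 53, a_1 = floor((27 + 27)/53) = 1.
  m_2 = 53*1 - 27 = 26, d_2 = (782 - 26^2)/53 = 106/53 = 2, a_2 = floor((27 + 26)/2) = 26.
  m_3 = 2*26 - 26 = 26, d_3 = (782 - 26^2)/2 = 106/2 = 53, a_3 = floor((27 + 26)/53) = 1.
  m_4 = 53*1 - 26 = 27, d_4 = (782 - 27^2)/53 = 53/53 = 1, a_4 = floor((27 + 27)/1) = 54.
  m_5 = 1*54 - 27 = 27, d_5 = (782 - 27^2)/1 = 53/1 = 53: (m_5, d_5) = (m_1, d_1) = (27, 53), so from here the quotients repeat a_1, ..., a_4; the period length is 4.
So sqrt(782) = [27; (1, 26, 1, 54)] with period length k = 4.
k is even, so the fundamental solution of x^2 - 782y^2 = 1 is (p_{k-1}, q_{k-1}) = (p_3, q_3); compute convergents through index 3.
Convergents (p_i = a_i*p_{i-1} + p_{i-2}, q_i = a_i*q_{i-1} + q_{i-2} with p_{-2}=0, p_{-1}=1, q_{-2}=1, q_{-1}=0):
  i=0: a_0=27, p_0 = 27*1 + 0 = 27, q_0 = 27*0 + 1 = 1.
  i=1: a_1=1, p_1 = 1*27 + 1 = 28, q_1 = 1*1 + 0 = 1.
  i=2: a_2=26, p_2 = 26*28 + 27 = 755, q_2 = 26*1 + 1 = 27.
  i=3: a_3=1, p_3 = 1*755 + 28 = 783, q_3 = 1*27 + 1 = 28.
Check: 783^2 - 782*28^2 = 613089 - 613088 = 1, so (x, y) = (783, 28) solves the equation, and by the theorem it is the least positive solution.

(x, y) = (783, 28)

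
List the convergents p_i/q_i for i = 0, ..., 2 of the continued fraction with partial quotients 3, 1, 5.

3/1, 4/1, 23/6

Using the convergent recurrence p_i = a_i*p_{i-1} + p_{i-2}, q_i = a_i*q_{i-1} + q_{i-2} with p_{-2}=0, p_{-1}=1, q_{-2}=1, q_{-1}=0:
  i=0: a_0=3, p_0 = 3*1 + 0 = 3, q_0 = 3*0 + 1 = 1.
  i=1: a_1=1, p_1 = 1*3 + 1 = 4, q_1 = 1*1 + 0 = 1.
  i=2: a_2=5, p_2 = 5*4 + 3 = 23, q_2 = 5*1 + 1 = 6.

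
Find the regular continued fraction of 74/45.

Run the Euclidean algorithm on 74 and 45; the successive quotients are the partial quotients a_0, a_1, ... (each step inverts the fractional part left over by the previous one):
  74 = 1*45 + 29, so a_0 = 1.
  45 = 1*29 + 16, so a_1 = 1.
  29 = 1*16 + 13, so a_2 = 1.
  16 = 1*13 + 3, so a_3 = 1.
  13 = 4*3 + 1, so a_4 = 4.
  3 = 3*1 + 0, so a_5 = 3.
The remainder reaches 0 after 6 divisions, so the expansion has 6 partial quotients, read off in order.

[1; 1, 1, 1, 4, 3]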